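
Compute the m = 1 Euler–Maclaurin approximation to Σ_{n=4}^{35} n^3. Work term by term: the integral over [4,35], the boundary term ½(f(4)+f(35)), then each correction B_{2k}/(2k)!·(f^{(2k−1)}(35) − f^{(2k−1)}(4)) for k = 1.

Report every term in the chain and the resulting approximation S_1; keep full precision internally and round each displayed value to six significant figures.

The integral term ∫_4^35 x^3 dx = 375092.
Boundary: ½(f(4) + f(35)) = ½(64.0000 + 42875.0) = 21469.5.
Integral + boundary = 396562.
Correction k=1: B_{2}/2! · (f^{(1)}(35) − f^{(1)}(4)) = 1/12 · (3675.00 − 48.0000) = 302.250.

S_1 ≈ 396864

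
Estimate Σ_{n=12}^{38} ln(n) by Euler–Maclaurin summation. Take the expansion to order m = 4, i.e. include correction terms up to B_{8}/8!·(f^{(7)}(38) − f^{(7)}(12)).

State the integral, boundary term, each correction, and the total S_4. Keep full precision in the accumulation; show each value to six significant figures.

S_4 ≈ 85.4659

The integral term ∫_12^38 ln(x) dx = 82.4094.
Endpoint term: (f(12) + f(38))/2 = (2.48491 + 3.63759)/2 = 3.06125.
So far: 85.4706.
Correction k=1: B_{2}/2! · (f^{(1)}(38) − f^{(1)}(12)) = 1/12 · (0.0263158 − 0.0833333) = -0.00475146.
After k=1: 85.4659.
Correction k=2: B_{4}/4! · (f^{(3)}(38) − f^{(3)}(12)) = −1/720 · (3.64485e-05 − 0.00115741) = 1.55689e-06.
After k=2: 85.4659.
Correction k=3: B_{6}/6! · (f^{(5)}(38) − f^{(5)}(12)) = 1/30240 · (3.02896e-07 − 9.64506e-05) = -3.17949e-09.
After k=3: 85.4659.
Correction k=4: B_{8}/8! · (f^{(7)}(38) − f^{(7)}(12)) = −1/1209600 · (6.29285e-09 − 2.00939e-05) = 1.66068e-11.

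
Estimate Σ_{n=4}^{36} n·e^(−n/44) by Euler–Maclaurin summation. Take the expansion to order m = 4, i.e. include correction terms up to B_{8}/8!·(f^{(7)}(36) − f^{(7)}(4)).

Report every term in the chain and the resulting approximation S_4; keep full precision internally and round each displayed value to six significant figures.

S_4 ≈ 385.034

Integral: ∫_4^36 x·e^(−x/44) dx = 375.328.
Boundary: ½(f(4) + f(36)) = ½(3.65240 + 15.8844) = 9.76840.
Integral + boundary = 385.096.
Correction k=1: B_{2}/2! · (f^{(1)}(36) − f^{(1)}(4)) = 1/12 · (0.0802242 − 0.830092) = -0.0624889.
After k=1: 385.034.
Correction k=2: B_{4}/4! · (f^{(3)}(36) − f^{(3)}(4)) = −1/720 · (0.000497258 − 0.00137205) = 1.21499e-06.
After k=2: 385.034.
Correction k=3: B_{6}/6! · (f^{(5)}(36) − f^{(5)}(4)) = 1/30240 · (4.92292e-07 − 1.19594e-06) = -2.32688e-11.
After k=3: 385.034.
Correction k=4: B_{8}/8! · (f^{(7)}(36) − f^{(7)}(4)) = −1/1209600 · (3.75897e-10 − 8.69408e-10) = 4.07995e-16.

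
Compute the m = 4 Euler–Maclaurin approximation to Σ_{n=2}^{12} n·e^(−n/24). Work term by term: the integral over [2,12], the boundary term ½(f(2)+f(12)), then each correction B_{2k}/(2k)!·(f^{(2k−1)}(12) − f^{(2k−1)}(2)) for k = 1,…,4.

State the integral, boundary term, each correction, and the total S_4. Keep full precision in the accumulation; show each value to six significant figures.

Integral: ∫_2^12 x·e^(−x/24) dx = 50.0652.
Endpoint term: (f(2) + f(12))/2 = (1.84009 + 7.27837)/2 = 4.55923.
Running total after boundary: 54.6245.
Correction k=1: B_{2}/2! · (f^{(1)}(12) − f^{(1)}(2)) = 1/12 · (0.303265 − 0.843374) = -0.0450091.
After k=1: 54.5794.
Correction k=2: B_{4}/4! · (f^{(3)}(12) − f^{(3)}(2)) = −1/720 · (0.00263251 − 0.00465879) = 2.81428e-06.
After k=2: 54.5794.
Correction k=3: B_{6}/6! · (f^{(5)}(12) − f^{(5)}(2)) = 1/30240 · (8.22660e-06 − 1.36344e-05) = -1.78828e-10.
After k=3: 54.5794.
Correction k=4: B_{8}/8! · (f^{(7)}(12) − f^{(7)}(2)) = −1/1209600 · (2.06300e-08 − 3.32995e-08) = 1.04742e-14.

S_4 ≈ 54.5794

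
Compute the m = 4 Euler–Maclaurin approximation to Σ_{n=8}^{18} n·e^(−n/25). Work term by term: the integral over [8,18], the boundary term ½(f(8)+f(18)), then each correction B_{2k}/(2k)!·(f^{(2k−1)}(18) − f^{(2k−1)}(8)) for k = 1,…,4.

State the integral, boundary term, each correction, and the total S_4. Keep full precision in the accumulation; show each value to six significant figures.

Integral: ∫_8^18 x·e^(−x/25) dx = 75.8143.
Endpoint term: (f(8) + f(18))/2 = (5.80919 + 8.76154)/2 = 7.28537.
Integral + boundary = 83.0996.
Order-1 term: 1/12 · (0.136291 − 0.493781) = -0.0297909.
After k=1: 83.0699.
Order-2 term: −1/720 · (0.00177567 − 0.00311373) = 1.85841e-06.
After k=2: 83.0699.
Order-3 term: 1/30240 · (5.33325e-06 − 8.69985e-06) = -1.11329e-10.
After k=3: 83.0699.
Order-4 term: −1/1209600 · (1.25207e-08 − 1.98684e-08) = 6.07449e-15.

S_4 ≈ 83.0699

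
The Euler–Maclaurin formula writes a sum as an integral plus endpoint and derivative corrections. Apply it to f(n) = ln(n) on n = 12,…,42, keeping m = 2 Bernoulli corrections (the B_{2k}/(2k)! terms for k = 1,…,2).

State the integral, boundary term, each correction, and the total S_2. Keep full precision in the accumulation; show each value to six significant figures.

∫_12^42 ln(x) dx evaluates to 97.1632.
Boundary: ½(f(12) + f(42)) = ½(2.48491 + 3.73767) = 3.11129.
So far: 100.275.
Correction k=1: B_{2}/2! · (f^{(1)}(42) − f^{(1)}(12)) = 1/12 · (0.0238095 − 0.0833333) = -0.00496032.
After k=1: 100.270.
Correction k=2: B_{4}/4! · (f^{(3)}(42) − f^{(3)}(12)) = −1/720 · (2.69949e-05 − 0.00115741) = 1.57002e-06.

S_2 ≈ 100.270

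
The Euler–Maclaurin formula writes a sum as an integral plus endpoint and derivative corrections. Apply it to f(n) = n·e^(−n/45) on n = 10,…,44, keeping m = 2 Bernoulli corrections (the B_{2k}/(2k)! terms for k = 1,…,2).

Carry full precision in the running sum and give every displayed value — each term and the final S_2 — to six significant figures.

The integral term ∫_10^44 x·e^(−x/45) dx = 475.360.
Endpoint term: (f(10) + f(44))/2 = (8.00737 + 16.5504)/2 = 12.2789.
Running total after boundary: 487.639.
Order-1 term: 1/12 · (0.00835880 − 0.622796) = -0.0512031.
After k=1: 487.588.
Order-2 term: −1/720 · (0.000375630 − 0.00109841) = 1.00385e-06.

S_2 ≈ 487.588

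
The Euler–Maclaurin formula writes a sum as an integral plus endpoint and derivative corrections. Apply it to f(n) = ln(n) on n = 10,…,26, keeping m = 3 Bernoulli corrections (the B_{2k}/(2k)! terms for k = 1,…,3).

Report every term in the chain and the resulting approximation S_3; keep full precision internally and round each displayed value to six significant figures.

S_3 ≈ 48.4599

Integral: ∫_10^26 ln(x) dx = 45.6847.
Boundary: ½(f(10) + f(26)) = ½(2.30259 + 3.25810) = 2.78034.
Running total after boundary: 48.4650.
Correction k=1: B_{2}/2! · (f^{(1)}(26) − f^{(1)}(10)) = 1/12 · (0.0384615 − 0.100000) = -0.00512821.
Running total after k=1: 48.4599.
Correction k=2: B_{4}/4! · (f^{(3)}(26) − f^{(3)}(10)) = −1/720 · (0.000113792 − 0.00200000) = 2.61973e-06.
Running total after k=2: 48.4599.
Correction k=3: B_{6}/6! · (f^{(5)}(26) − f^{(5)}(10)) = 1/30240 · (2.01997e-06 − 0.000240000) = -7.86971e-09.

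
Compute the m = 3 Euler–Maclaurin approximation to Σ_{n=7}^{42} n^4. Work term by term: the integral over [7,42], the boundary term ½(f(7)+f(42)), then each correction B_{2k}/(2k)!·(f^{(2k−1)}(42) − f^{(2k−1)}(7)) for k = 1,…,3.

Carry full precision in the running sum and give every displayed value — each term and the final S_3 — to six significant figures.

S_3 ≈ 2.77165e+07

Integral: ∫_7^42 x^4 dx = 2.61349e+07.
Boundary: ½(f(7) + f(42)) = ½(2401.00 + 3.11170e+06) = 1.55705e+06.
Running total after boundary: 2.76919e+07.
k=1: B_{2}/(2)! × [f^{(1)}(42) − f^{(1)}(7)] = 1/12 × (296352 − 1372.00) = 24581.7.
Running total after k=1: 2.77165e+07.
k=2: B_{4}/(4)! × [f^{(3)}(42) − f^{(3)}(7)] = −1/720 × (1008.00 − 168.000) = -1.16667.
Running total after k=2: 2.77165e+07.
k=3: B_{6}/(6)! × [f^{(5)}(42) − f^{(5)}(7)] = 1/30240 × (0.00000 − 0.00000) = 0.00000.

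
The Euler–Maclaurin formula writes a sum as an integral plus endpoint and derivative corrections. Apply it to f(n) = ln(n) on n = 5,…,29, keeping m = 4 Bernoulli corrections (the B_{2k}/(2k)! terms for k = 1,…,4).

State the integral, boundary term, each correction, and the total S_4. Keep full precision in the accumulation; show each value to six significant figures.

S_4 ≈ 68.0790

∫_5^29 ln(x) dx evaluates to 65.6044.
Endpoint term: (f(5) + f(29))/2 = (1.60944 + 3.36730)/2 = 2.48837.
Running total after boundary: 68.0928.
k=1: B_{2}/(2)! × [f^{(1)}(29) − f^{(1)}(5)] = 1/12 × (0.0344828 − 0.200000) = -0.0137931.
Running total after k=1: 68.0790.
k=2: B_{4}/(4)! × [f^{(3)}(29) − f^{(3)}(5)] = −1/720 × (8.20042e-05 − 0.0160000) = 2.21083e-05.
Running total after k=2: 68.0790.
k=3: B_{6}/(6)! × [f^{(5)}(29) − f^{(5)}(5)] = 1/30240 × (1.17010e-06 − 0.00768000) = -2.53930e-07.
Running total after k=3: 68.0790.
k=4: B_{8}/(8)! × [f^{(7)}(29) − f^{(7)}(5)] = −1/1209600 × (4.17394e-08 − 0.00921600) = 7.61901e-09.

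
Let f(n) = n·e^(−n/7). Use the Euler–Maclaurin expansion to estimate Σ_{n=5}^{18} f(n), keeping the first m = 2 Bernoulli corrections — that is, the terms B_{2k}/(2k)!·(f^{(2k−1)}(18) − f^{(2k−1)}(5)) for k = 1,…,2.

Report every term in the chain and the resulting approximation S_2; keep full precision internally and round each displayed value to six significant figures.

Integral: ∫_5^18 x·e^(−x/7) dx = 27.7469.
Endpoint term: (f(5) + f(18))/2 = (2.44771 + 1.37567)/2 = 1.91169.
So far: 29.6586.
k=1: B_{2}/(2)! × [f^{(1)}(18) − f^{(1)}(5)] = 1/12 × (-0.120098 − 0.139869) = -0.0216640.
Running total after k=1: 29.6369.
k=2: B_{4}/(4)! × [f^{(3)}(18) − f^{(3)}(5)] = −1/720 × (0.000668451 − 0.0228358) = 3.07879e-05.

S_2 ≈ 29.6370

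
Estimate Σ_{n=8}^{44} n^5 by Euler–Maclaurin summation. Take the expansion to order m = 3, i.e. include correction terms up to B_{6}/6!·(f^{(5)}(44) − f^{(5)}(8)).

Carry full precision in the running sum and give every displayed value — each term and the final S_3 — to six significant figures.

Integral: ∫_8^44 x^5 dx = 1.20934e+09.
Endpoint term: (f(8) + f(44))/2 = (32768.0 + 1.64916e+08)/2 = 8.24745e+07.
Integral + boundary = 1.29182e+09.
k=1: B_{2}/(2)! × [f^{(1)}(44) − f^{(1)}(8)] = 1/12 × (1.87405e+07 − 20480.0) = 1.56000e+06.
Running total after k=1: 1.29338e+09.
k=2: B_{4}/(4)! × [f^{(3)}(44) − f^{(3)}(8)] = −1/720 × (116160 − 3840.00) = -156.000.
Running total after k=2: 1.29338e+09.
k=3: B_{6}/(6)! × [f^{(5)}(44) − f^{(5)}(8)] = 1/30240 × (120.000 − 120.000) = 0.00000.

S_3 ≈ 1.29338e+09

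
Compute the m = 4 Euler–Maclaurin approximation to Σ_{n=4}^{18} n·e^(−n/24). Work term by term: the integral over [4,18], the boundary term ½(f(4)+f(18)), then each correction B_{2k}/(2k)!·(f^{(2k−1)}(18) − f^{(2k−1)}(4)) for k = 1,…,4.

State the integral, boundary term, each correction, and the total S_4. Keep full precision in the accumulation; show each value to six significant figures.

S_4 ≈ 98.5856

Integral: ∫_4^18 x·e^(−x/24) dx = 92.6902.
Endpoint term: (f(4) + f(18))/2 = (3.38593 + 8.50260)/2 = 5.94426.
Integral + boundary = 98.6345.
Correction k=1: B_{2}/2! · (f^{(1)}(18) − f^{(1)}(4)) = 1/12 · (0.118092 − 0.705401) = -0.0489425.
After k=1: 98.5856.
Correction k=2: B_{4}/4! · (f^{(3)}(18) − f^{(3)}(4)) = −1/720 · (0.00184518 − 0.00416383) = 3.22034e-06.
After k=2: 98.5856.
Correction k=3: B_{6}/6! · (f^{(5)}(18) − f^{(5)}(4)) = 1/30240 · (6.05094e-06 − 1.23316e-05) = -2.07694e-10.
After k=3: 98.5856.
Correction k=4: B_{8}/8! · (f^{(7)}(18) − f^{(7)}(4)) = −1/1209600 · (1.54487e-08 − 3.02679e-08) = 1.22514e-14.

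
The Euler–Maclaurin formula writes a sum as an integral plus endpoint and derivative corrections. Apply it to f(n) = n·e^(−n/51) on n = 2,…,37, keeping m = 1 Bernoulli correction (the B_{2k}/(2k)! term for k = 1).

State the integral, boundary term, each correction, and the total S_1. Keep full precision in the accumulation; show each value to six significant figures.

∫_2^37 x·e^(−x/51) dx evaluates to 426.468.
Boundary: ½(f(2) + f(37)) = ½(1.92309 + 17.9112) = 9.91716.
Running total after boundary: 436.385.
k=1: B_{2}/(2)! × [f^{(1)}(37) − f^{(1)}(2)] = 1/12 × (0.132887 − 0.923836) = -0.0659124.

S_1 ≈ 436.319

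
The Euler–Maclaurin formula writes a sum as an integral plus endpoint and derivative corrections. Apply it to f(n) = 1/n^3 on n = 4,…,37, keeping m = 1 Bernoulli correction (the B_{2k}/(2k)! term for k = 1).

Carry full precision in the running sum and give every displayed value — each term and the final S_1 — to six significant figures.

∫_4^37 1/x^3 dx evaluates to 0.0308848.
Boundary: ½(f(4) + f(37)) = ½(0.0156250 + 1.97422e-05) = 0.00782237.
Running total after boundary: 0.0387071.
Correction k=1: B_{2}/2! · (f^{(1)}(37) − f^{(1)}(4)) = 1/12 · (-1.60072e-06 − (-0.0117188)) = 0.000976429.

S_1 ≈ 0.0396836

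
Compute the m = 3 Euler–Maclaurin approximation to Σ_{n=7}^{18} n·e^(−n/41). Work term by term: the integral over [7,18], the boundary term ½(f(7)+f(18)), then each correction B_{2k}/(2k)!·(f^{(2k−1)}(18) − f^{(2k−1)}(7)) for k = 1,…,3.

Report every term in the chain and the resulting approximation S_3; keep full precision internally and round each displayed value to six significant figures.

S_3 ≈ 108.398

Integral: ∫_7^18 x·e^(−x/41) dx = 99.6732.
Boundary: ½(f(7) + f(18)) = ½(5.90133 + 11.6040) = 8.75265.
Integral + boundary = 108.426.
Order-1 term: 1/12 · (0.361641 − 0.699113) = -0.0281226.
After k=1: 108.398.
Order-2 term: −1/720 · (0.000982137 − 0.00141892) = 6.06647e-07.
After k=2: 108.398.
Order-3 term: 1/30240 · (1.04053e-06 − 1.44078e-06) = -1.32357e-11.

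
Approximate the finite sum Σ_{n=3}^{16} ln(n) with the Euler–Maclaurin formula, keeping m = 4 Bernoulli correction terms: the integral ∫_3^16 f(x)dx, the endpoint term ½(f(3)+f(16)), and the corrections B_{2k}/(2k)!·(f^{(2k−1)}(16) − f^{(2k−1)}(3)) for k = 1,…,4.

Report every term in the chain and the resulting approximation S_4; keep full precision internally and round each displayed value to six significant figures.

Integral: ∫_3^16 ln(x) dx = 28.0656.
Endpoint term: (f(3) + f(16))/2 = (1.09861 + 2.77259)/2 = 1.93560.
Integral + boundary = 30.0012.
k=1: B_{2}/(2)! × [f^{(1)}(16) − f^{(1)}(3)] = 1/12 × (0.0625000 − 0.333333) = -0.0225694.
Partial sum through k=1: 29.9786.
k=2: B_{4}/(4)! × [f^{(3)}(16) − f^{(3)}(3)] = −1/720 × (0.000488281 − 0.0740741) = 0.000102202.
Partial sum through k=2: 29.9787.
k=3: B_{6}/(6)! × [f^{(5)}(16) − f^{(5)}(3)] = 1/30240 × (2.28882e-05 − 0.0987654) = -3.26530e-06.
Partial sum through k=3: 29.9787.
k=4: B_{8}/(8)! × [f^{(7)}(16) − f^{(7)}(3)] = −1/1209600 × (2.68221e-06 − 0.329218) = 2.72169e-07.

S_4 ≈ 29.9787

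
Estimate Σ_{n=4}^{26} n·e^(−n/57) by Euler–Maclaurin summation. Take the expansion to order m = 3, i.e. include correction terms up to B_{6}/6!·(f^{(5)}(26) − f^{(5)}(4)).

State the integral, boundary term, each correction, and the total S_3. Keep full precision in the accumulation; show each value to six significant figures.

S_3 ≈ 253.272

Integral: ∫_4^26 x·e^(−x/57) dx = 243.212.
Boundary: ½(f(4) + f(26)) = ½(3.72892 + 16.4768) = 10.1029.
Running total after boundary: 253.315.
k=1: B_{2}/(2)! × [f^{(1)}(26) − f^{(1)}(4)] = 1/12 × (0.344657 − 0.866811) = -0.0435128.
After k=1: 253.272.
k=2: B_{4}/(4)! × [f^{(3)}(26) − f^{(3)}(4)] = −1/720 × (0.000496186 − 0.000840650) = 4.78422e-07.
After k=2: 253.272.
k=3: B_{6}/(6)! × [f^{(5)}(26) − f^{(5)}(4)] = 1/30240 × (2.72789e-07 − 4.35367e-07) = -5.37626e-12.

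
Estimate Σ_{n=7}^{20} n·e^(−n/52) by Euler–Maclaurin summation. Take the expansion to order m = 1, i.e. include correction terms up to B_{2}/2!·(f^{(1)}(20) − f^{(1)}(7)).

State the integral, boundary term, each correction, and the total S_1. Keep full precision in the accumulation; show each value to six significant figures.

Integral: ∫_7^20 x·e^(−x/52) dx = 133.004.
Boundary: ½(f(7) + f(20)) = ½(6.11836 + 13.6142) = 9.86631.
So far: 142.871.
Order-1 term: 1/12 · (0.418900 − 0.756391) = -0.0281243.

S_1 ≈ 142.843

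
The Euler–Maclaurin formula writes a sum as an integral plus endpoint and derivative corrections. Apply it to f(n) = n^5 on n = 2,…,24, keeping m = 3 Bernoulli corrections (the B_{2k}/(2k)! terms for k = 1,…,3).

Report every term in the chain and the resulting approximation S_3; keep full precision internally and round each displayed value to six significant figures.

S_3 ≈ 3.59700e+07

∫_2^24 x^5 dx evaluates to 3.18505e+07.
Boundary: ½(f(2) + f(24)) = ½(32.0000 + 7.96262e+06) = 3.98133e+06.
Running total after boundary: 3.58318e+07.
Order-1 term: 1/12 · (1.65888e+06 − 80.0000) = 138233.
Running total after k=1: 3.59700e+07.
Order-2 term: −1/720 · (34560.0 − 240.000) = -47.6667.
Running total after k=2: 3.59700e+07.
Order-3 term: 1/30240 · (120.000 − 120.000) = 0.00000.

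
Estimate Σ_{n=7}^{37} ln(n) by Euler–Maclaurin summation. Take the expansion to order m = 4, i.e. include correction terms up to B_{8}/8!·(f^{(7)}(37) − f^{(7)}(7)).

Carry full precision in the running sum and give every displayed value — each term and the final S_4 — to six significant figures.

Integral: ∫_7^37 ln(x) dx = 89.9826.
Endpoint term: (f(7) + f(37))/2 = (1.94591 + 3.61092)/2 = 2.77841.
Running total after boundary: 92.7610.
k=1: B_{2}/(2)! × [f^{(1)}(37) − f^{(1)}(7)] = 1/12 × (0.0270270 − 0.142857) = -0.00965251.
Running total after k=1: 92.7514.
k=2: B_{4}/(4)! × [f^{(3)}(37) − f^{(3)}(7)] = −1/720 × (3.94843e-05 − 0.00583090) = 8.04364e-06.
Running total after k=2: 92.7514.
k=3: B_{6}/(6)! × [f^{(5)}(37) − f^{(5)}(7)] = 1/30240 × (3.46101e-07 − 0.00142798) = -4.72100e-08.
Running total after k=3: 92.7514.
k=4: B_{8}/(8)! × [f^{(7)}(37) − f^{(7)}(7)] = −1/1209600 × (7.58439e-09 − 0.000874271) = 7.22771e-10.

S_4 ≈ 92.7514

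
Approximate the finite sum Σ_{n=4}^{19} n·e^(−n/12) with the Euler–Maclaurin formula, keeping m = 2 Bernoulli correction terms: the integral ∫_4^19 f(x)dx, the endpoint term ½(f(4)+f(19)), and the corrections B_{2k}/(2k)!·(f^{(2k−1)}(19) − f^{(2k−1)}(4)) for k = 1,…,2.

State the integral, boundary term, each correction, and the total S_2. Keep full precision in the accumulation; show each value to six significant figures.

S_2 ≈ 64.5398

The integral term ∫_4^19 x·e^(−x/12) dx = 61.2063.
½[f(4) + f(19)] = ½[2.86613 + 3.90050] = 3.38331.
Integral + boundary = 64.5896.
k=1: B_{2}/(2)! × [f^{(1)}(19) − f^{(1)}(4)] = 1/12 × (-0.119752 − 0.477688) = -0.0497867.
Partial sum through k=1: 64.5398.
k=2: B_{4}/(4)! × [f^{(3)}(19) − f^{(3)}(4)] = −1/720 × (0.00201963 − 0.0132691) = 1.56243e-05.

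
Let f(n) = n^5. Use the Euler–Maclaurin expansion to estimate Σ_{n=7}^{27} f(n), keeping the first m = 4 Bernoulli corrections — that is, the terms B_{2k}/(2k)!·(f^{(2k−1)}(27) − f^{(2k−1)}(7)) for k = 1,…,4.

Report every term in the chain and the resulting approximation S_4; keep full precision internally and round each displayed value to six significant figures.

S_4 ≈ 7.19537e+07

Integral: ∫_7^27 x^5 dx = 6.45505e+07.
½[f(7) + f(27)] = ½[16807.0 + 1.43489e+07] = 7.18286e+06.
So far: 7.17333e+07.
Correction k=1: B_{2}/2! · (f^{(1)}(27) − f^{(1)}(7)) = 1/12 · (2.65720e+06 − 12005.0) = 220433.
After k=1: 7.19538e+07.
Correction k=2: B_{4}/4! · (f^{(3)}(27) − f^{(3)}(7)) = −1/720 · (43740.0 − 2940.00) = -56.6667.
After k=2: 7.19537e+07.
Correction k=3: B_{6}/6! · (f^{(5)}(27) − f^{(5)}(7)) = 1/30240 · (120.000 − 120.000) = 0.00000.
After k=3: 7.19537e+07.
Correction k=4: B_{8}/8! · (f^{(7)}(27) − f^{(7)}(7)) = −1/1209600 · (0.00000 − 0.00000) = 0.00000.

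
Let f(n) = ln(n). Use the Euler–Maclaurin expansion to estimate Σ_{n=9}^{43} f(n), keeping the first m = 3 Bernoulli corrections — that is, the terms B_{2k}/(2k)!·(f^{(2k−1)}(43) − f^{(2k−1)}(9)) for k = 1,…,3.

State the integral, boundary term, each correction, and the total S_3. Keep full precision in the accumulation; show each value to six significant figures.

Integral: ∫_9^43 ln(x) dx = 107.957.
Endpoint term: (f(9) + f(43))/2 = (2.19722 + 3.76120)/2 = 2.97921.
So far: 110.936.
Order-1 term: 1/12 · (0.0232558 − 0.111111) = -0.00732127.
After k=1: 110.928.
Order-2 term: −1/720 · (2.51550e-05 − 0.00274348) = 3.77546e-06.
After k=2: 110.928.
Order-3 term: 1/30240 · (1.63256e-07 − 0.000406442) = -1.34351e-08.

S_3 ≈ 110.928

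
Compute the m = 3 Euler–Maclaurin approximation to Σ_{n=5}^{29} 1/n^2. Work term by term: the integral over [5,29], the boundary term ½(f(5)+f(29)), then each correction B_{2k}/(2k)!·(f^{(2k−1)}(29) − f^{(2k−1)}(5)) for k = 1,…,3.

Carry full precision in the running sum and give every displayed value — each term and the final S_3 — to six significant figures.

S_3 ≈ 0.187428

Integral: ∫_5^29 1/x^2 dx = 0.165517.
Endpoint term: (f(5) + f(29))/2 = (0.0400000 + 0.00118906)/2 = 0.0205945.
Running total after boundary: 0.186112.
k=1: B_{2}/(2)! × [f^{(1)}(29) − f^{(1)}(5)] = 1/12 × (-8.20042e-05 − (-0.0160000)) = 0.00132650.
Running total after k=1: 0.187438.
k=2: B_{4}/(4)! × [f^{(3)}(29) − f^{(3)}(5)] = −1/720 × (-1.17010e-06 − (-0.00768000)) = -1.06650e-05.
Running total after k=2: 0.187428.
k=3: B_{6}/(6)! × [f^{(5)}(29) − f^{(5)}(5)] = 1/30240 × (-4.17394e-08 − (-0.00921600)) = 3.04761e-07.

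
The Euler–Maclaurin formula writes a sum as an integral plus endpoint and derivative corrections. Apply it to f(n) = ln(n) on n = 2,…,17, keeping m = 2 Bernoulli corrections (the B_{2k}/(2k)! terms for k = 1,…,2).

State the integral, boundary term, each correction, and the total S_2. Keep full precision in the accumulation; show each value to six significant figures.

Integral: ∫_2^17 ln(x) dx = 31.7783.
Boundary: ½(f(2) + f(17)) = ½(0.693147 + 2.83321) = 1.76318.
So far: 33.5415.
Correction k=1: B_{2}/2! · (f^{(1)}(17) − f^{(1)}(2)) = 1/12 · (0.0588235 − 0.500000) = -0.0367647.
Partial sum through k=1: 33.5047.
Correction k=2: B_{4}/4! · (f^{(3)}(17) − f^{(3)}(2)) = −1/720 · (0.000407083 − 0.250000) = 0.000346657.

S_2 ≈ 33.5051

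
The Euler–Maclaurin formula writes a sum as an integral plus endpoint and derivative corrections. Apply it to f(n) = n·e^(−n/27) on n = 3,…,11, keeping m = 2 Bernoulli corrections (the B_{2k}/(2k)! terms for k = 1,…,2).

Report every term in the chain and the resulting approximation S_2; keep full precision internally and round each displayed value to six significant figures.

S_2 ≈ 47.1155

∫_3^11 x·e^(−x/27) dx evaluates to 42.1471.
Boundary: ½(f(3) + f(11)) = ½(2.68452 + 7.31910) = 5.00181.
Running total after boundary: 47.1489.
Correction k=1: B_{2}/2! · (f^{(1)}(11) − f^{(1)}(3)) = 1/12 · (0.394295 − 0.795413) = -0.0334265.
Partial sum through k=1: 47.1155.
Correction k=2: B_{4}/4! · (f^{(3)}(11) − f^{(3)}(3)) = −1/720 · (0.00236631 − 0.00354608) = 1.63857e-06.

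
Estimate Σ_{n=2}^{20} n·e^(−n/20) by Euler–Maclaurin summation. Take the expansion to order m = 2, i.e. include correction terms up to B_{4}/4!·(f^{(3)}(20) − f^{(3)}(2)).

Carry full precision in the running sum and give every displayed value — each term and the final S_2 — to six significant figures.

∫_2^20 x·e^(−x/20) dx evaluates to 103.825.
Endpoint term: (f(2) + f(20))/2 = (1.80967 + 7.35759)/2 = 4.58363.
Integral + boundary = 108.409.
k=1: B_{2}/(2)! × [f^{(1)}(20) − f^{(1)}(2)] = 1/12 × (0.00000 − 0.814354) = -0.0678628.
Running total after k=1: 108.341.
k=2: B_{4}/(4)! × [f^{(3)}(20) − f^{(3)}(2)] = −1/720 × (0.00183940 − 0.00656007) = 6.55649e-06.

S_2 ≈ 108.341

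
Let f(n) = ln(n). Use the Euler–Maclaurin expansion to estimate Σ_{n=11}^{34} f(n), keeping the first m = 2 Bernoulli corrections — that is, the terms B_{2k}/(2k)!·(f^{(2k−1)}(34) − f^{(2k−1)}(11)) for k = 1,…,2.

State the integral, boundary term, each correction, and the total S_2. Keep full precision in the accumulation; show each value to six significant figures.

S_2 ≈ 73.4764

The integral term ∫_11^34 ln(x) dx = 70.5194.
Boundary: ½(f(11) + f(34)) = ½(2.39790 + 3.52636) = 2.96213.
Running total after boundary: 73.4815.
Correction k=1: B_{2}/2! · (f^{(1)}(34) − f^{(1)}(11)) = 1/12 · (0.0294118 − 0.0909091) = -0.00512478.
Partial sum through k=1: 73.4764.
Correction k=2: B_{4}/4! · (f^{(3)}(34) − f^{(3)}(11)) = −1/720 · (5.08854e-05 − 0.00150263) = 2.01631e-06.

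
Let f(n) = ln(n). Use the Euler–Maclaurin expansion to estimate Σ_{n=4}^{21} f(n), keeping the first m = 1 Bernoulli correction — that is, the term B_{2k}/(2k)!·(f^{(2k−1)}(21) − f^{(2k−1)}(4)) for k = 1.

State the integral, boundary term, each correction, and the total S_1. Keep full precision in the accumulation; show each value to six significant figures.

S_1 ≈ 43.5883

∫_4^21 ln(x) dx evaluates to 41.3898.
½[f(4) + f(21)] = ½[1.38629 + 3.04452] = 2.21541.
So far: 43.6052.
Order-1 term: 1/12 · (0.0476190 − 0.250000) = -0.0168651.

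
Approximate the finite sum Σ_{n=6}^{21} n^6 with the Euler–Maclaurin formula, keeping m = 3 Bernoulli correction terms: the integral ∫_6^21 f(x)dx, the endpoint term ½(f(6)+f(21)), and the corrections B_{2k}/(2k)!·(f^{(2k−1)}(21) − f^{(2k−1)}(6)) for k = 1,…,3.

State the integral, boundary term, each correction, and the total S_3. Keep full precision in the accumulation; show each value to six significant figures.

∫_6^21 x^6 dx evaluates to 2.57258e+08.
Endpoint term: (f(6) + f(21))/2 = (46656.0 + 8.57661e+07)/2 = 4.29064e+07.
Integral + boundary = 3.00165e+08.
Correction k=1: B_{2}/2! · (f^{(1)}(21) − f^{(1)}(6)) = 1/12 · (2.45046e+07 − 46656.0) = 2.03816e+06.
Partial sum through k=1: 3.02203e+08.
Correction k=2: B_{4}/4! · (f^{(3)}(21) − f^{(3)}(6)) = −1/720 · (1.11132e+06 − 25920.0) = -1507.50.
Partial sum through k=2: 3.02201e+08.
Correction k=3: B_{6}/6! · (f^{(5)}(21) − f^{(5)}(6)) = 1/30240 · (15120.0 − 4320.00) = 0.357143.

S_3 ≈ 3.02201e+08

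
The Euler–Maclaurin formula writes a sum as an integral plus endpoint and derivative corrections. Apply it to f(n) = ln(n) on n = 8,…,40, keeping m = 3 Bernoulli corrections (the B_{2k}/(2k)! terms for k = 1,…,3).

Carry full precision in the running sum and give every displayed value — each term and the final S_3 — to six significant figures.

The integral term ∫_8^40 ln(x) dx = 98.9196.
Endpoint term: (f(8) + f(40))/2 = (2.07944 + 3.68888)/2 = 2.88416.
Running total after boundary: 101.804.
Order-1 term: 1/12 · (0.0250000 − 0.125000) = -0.00833333.
After k=1: 101.795.
Order-2 term: −1/720 · (3.12500e-05 − 0.00390625) = 5.38194e-06.
After k=2: 101.795.
Order-3 term: 1/30240 · (2.34375e-07 − 0.000732422) = -2.42125e-08.

S_3 ≈ 101.795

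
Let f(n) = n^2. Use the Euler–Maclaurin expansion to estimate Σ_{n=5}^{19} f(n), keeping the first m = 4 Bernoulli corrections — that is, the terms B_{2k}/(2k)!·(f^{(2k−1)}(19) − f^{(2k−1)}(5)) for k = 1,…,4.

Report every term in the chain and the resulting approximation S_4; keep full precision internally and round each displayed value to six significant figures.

The integral term ∫_5^19 x^2 dx = 2244.67.
Boundary: ½(f(5) + f(19)) = ½(25.0000 + 361.000) = 193.000.
Integral + boundary = 2437.67.
Correction k=1: B_{2}/2! · (f^{(1)}(19) − f^{(1)}(5)) = 1/12 · (38.0000 − 10.0000) = 2.33333.
After k=1: 2440.00.
Correction k=2: B_{4}/4! · (f^{(3)}(19) − f^{(3)}(5)) = −1/720 · (0.00000 − 0.00000) = 0.00000.
After k=2: 2440.00.
Correction k=3: B_{6}/6! · (f^{(5)}(19) − f^{(5)}(5)) = 1/30240 · (0.00000 − 0.00000) = 0.00000.
After k=3: 2440.00.
Correction k=4: B_{8}/8! · (f^{(7)}(19) − f^{(7)}(5)) = −1/1209600 · (0.00000 − 0.00000) = 0.00000.

S_4 ≈ 2440.00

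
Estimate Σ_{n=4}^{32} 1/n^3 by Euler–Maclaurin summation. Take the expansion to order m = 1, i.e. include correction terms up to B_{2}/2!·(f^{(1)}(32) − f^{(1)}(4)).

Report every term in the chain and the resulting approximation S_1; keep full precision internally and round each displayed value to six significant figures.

∫_4^32 1/x^3 dx evaluates to 0.0307617.
Endpoint term: (f(4) + f(32))/2 = (0.0156250 + 3.05176e-05)/2 = 0.00782776.
Integral + boundary = 0.0385895.
Order-1 term: 1/12 · (-2.86102e-06 − (-0.0117188)) = 0.000976324.

S_1 ≈ 0.0395658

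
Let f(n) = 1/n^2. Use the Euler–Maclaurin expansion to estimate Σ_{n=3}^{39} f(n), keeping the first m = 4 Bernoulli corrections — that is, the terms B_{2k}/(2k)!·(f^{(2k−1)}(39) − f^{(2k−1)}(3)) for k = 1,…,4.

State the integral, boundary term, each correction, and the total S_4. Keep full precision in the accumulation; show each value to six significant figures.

∫_3^39 1/x^2 dx evaluates to 0.307692.
Boundary: ½(f(3) + f(39)) = ½(0.111111 + 0.000657462) = 0.0558843.
Running total after boundary: 0.363577.
k=1: B_{2}/(2)! × [f^{(1)}(39) − f^{(1)}(3)] = 1/12 × (-3.37160e-05 − (-0.0740741)) = 0.00617003.
After k=1: 0.369747.
k=2: B_{4}/(4)! × [f^{(3)}(39) − f^{(3)}(3)] = −1/720 × (-2.66004e-07 − (-0.0987654)) = -0.000137174.
After k=2: 0.369609.
k=3: B_{6}/(6)! × [f^{(5)}(39) − f^{(5)}(3)] = 1/30240 × (-5.24663e-09 − (-0.329218)) = 1.08868e-05.
After k=3: 0.369620.
k=4: B_{8}/(8)! × [f^{(7)}(39) − f^{(7)}(3)] = −1/1209600 × (-1.93170e-10 − (-2.04847)) = -1.69351e-06.

S_4 ≈ 0.369619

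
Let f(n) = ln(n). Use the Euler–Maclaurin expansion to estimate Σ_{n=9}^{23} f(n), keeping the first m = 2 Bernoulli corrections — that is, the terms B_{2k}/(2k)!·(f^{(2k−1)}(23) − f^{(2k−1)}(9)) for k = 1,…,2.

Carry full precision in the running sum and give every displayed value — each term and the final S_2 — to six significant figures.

Integral: ∫_9^23 ln(x) dx = 38.3413.
Endpoint term: (f(9) + f(23))/2 = (2.19722 + 3.13549)/2 = 2.66636.
Integral + boundary = 41.0077.
Order-1 term: 1/12 · (0.0434783 − 0.111111) = -0.00563607.
After k=1: 41.0021.
Order-2 term: −1/720 · (0.000164379 − 0.00274348) = 3.58209e-06.

S_2 ≈ 41.0021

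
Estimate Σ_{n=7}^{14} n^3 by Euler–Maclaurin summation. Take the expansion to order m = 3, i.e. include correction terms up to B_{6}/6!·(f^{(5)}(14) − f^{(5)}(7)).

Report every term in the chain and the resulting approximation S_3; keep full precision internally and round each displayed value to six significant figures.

Integral: ∫_7^14 x^3 dx = 9003.75.
Boundary: ½(f(7) + f(14)) = ½(343.000 + 2744.00) = 1543.50.
So far: 10547.2.
k=1: B_{2}/(2)! × [f^{(1)}(14) − f^{(1)}(7)] = 1/12 × (588.000 − 147.000) = 36.7500.
Partial sum through k=1: 10584.0.
k=2: B_{4}/(4)! × [f^{(3)}(14) − f^{(3)}(7)] = −1/720 × (6.00000 − 6.00000) = 0.00000.
Partial sum through k=2: 10584.0.
k=3: B_{6}/(6)! × [f^{(5)}(14) − f^{(5)}(7)] = 1/30240 × (0.00000 − 0.00000) = 0.00000.

S_3 ≈ 10584.0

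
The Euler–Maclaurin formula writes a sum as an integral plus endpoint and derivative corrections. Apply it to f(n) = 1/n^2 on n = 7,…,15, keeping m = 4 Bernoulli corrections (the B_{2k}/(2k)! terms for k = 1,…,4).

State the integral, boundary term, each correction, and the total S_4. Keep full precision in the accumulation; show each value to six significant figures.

The integral term ∫_7^15 1/x^2 dx = 0.0761905.
½[f(7) + f(15)] = ½[0.0204082 + 0.00444444] = 0.0124263.
Integral + boundary = 0.0886168.
Correction k=1: B_{2}/2! · (f^{(1)}(15) − f^{(1)}(7)) = 1/12 · (-0.000592593 − (-0.00583090)) = 0.000436526.
Partial sum through k=1: 0.0890533.
Correction k=2: B_{4}/4! · (f^{(3)}(15) − f^{(3)}(7)) = −1/720 · (-3.16049e-05 − (-0.00142798)) = -1.93940e-06.
Partial sum through k=2: 0.0890514.
Correction k=3: B_{6}/6! · (f^{(5)}(15) − f^{(5)}(7)) = 1/30240 · (-4.21399e-06 − (-0.000874271)) = 2.87717e-08.
Partial sum through k=3: 0.0890514.
Correction k=4: B_{8}/8! · (f^{(7)}(15) − f^{(7)}(7)) = −1/1209600 · (-1.04882e-06 − (-0.000999167)) = -8.25164e-10.

S_4 ≈ 0.0890514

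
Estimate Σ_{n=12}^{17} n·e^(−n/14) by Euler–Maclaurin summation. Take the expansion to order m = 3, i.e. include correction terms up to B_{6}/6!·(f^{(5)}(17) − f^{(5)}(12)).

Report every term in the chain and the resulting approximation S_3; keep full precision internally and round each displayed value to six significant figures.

The integral term ∫_12^17 x·e^(−x/14) dx = 25.6076.
½[f(12) + f(17)] = ½[5.09247 + 5.04767] = 5.07007.
Integral + boundary = 30.6776.
Order-1 term: 1/12 · (-0.0636261 − 0.0606247) = -0.0103542.
Running total after k=1: 30.6673.
Order-2 term: −1/720 · (0.00270519 − 0.00463964) = 2.68674e-06.
Running total after k=2: 30.6673.
Order-3 term: 1/30240 · (2.92603e-05 − 4.57652e-05) = -5.45799e-10.

S_3 ≈ 30.6673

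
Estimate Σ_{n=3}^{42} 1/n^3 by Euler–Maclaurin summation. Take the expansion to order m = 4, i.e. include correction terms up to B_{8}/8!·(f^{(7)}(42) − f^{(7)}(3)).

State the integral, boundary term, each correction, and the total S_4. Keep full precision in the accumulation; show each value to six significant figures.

S_4 ≈ 0.0767796

∫_3^42 1/x^3 dx evaluates to 0.0552721.
Endpoint term: (f(3) + f(42))/2 = (0.0370370 + 1.34975e-05)/2 = 0.0185253.
Integral + boundary = 0.0737974.
Correction k=1: B_{2}/2! · (f^{(1)}(42) − f^{(1)}(3)) = 1/12 · (-9.64104e-07 − (-0.0370370)) = 0.00308634.
Running total after k=1: 0.0768837.
Correction k=2: B_{4}/4! · (f^{(3)}(42) − f^{(3)}(3)) = −1/720 · (-1.09309e-08 − (-0.0823045)) = -0.000114312.
Running total after k=2: 0.0767694.
Correction k=3: B_{6}/6! · (f^{(5)}(42) − f^{(5)}(3)) = 1/30240 · (-2.60259e-10 − (-0.384088)) = 1.27013e-05.
Running total after k=3: 0.0767821.
Correction k=4: B_{8}/8! · (f^{(7)}(42) − f^{(7)}(3)) = −1/1209600 · (-1.06228e-11 − (-3.07270)) = -2.54026e-06.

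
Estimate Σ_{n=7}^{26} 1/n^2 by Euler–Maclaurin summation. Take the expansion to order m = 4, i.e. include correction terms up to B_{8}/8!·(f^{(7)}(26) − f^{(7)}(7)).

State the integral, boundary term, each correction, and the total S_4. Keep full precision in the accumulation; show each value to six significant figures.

S_4 ≈ 0.115814

Integral: ∫_7^26 1/x^2 dx = 0.104396.
½[f(7) + f(26)] = ½[0.0204082 + 0.00147929] = 0.0109437.
So far: 0.115339.
Order-1 term: 1/12 · (-0.000113792 − (-0.00583090)) = 0.000476426.
After k=1: 0.115816.
Order-2 term: −1/720 · (-2.01997e-06 − (-0.00142798)) = -1.98050e-06.
After k=2: 0.115814.
Order-3 term: 1/30240 · (-8.96436e-08 − (-0.000874271)) = 2.89081e-08.
After k=3: 0.115814.
Order-4 term: −1/1209600 · (-7.42609e-09 − (-0.000999167)) = -8.26025e-10.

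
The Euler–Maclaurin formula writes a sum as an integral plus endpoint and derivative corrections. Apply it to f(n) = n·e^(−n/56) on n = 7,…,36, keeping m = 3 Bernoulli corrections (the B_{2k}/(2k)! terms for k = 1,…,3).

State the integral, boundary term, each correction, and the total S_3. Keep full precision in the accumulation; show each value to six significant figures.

Integral: ∫_7^36 x·e^(−x/56) dx = 404.589.
Endpoint term: (f(7) + f(36))/2 = (6.17748 + 18.9284)/2 = 12.5529.
Integral + boundary = 417.142.
Correction k=1: B_{2}/2! · (f^{(1)}(36) − f^{(1)}(7)) = 1/12 · (0.187781 − 0.772185) = -0.0487003.
Running total after k=1: 417.093.
Correction k=2: B_{4}/4! · (f^{(3)}(36) − f^{(3)}(7)) = −1/720 · (0.000395203 − 0.000809049) = 5.74786e-07.
Running total after k=2: 417.093.
Correction k=3: B_{6}/6! · (f^{(5)}(36) − f^{(5)}(7)) = 1/30240 · (2.32949e-07 − 4.37457e-07) = -6.76285e-12.

S_3 ≈ 417.093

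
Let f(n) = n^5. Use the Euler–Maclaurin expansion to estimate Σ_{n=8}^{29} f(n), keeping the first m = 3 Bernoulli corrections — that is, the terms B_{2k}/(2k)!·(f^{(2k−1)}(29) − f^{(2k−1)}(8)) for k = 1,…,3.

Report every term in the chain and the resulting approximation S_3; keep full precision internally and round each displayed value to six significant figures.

S_3 ≈ 1.09658e+08

∫_8^29 x^5 dx evaluates to 9.90935e+07.
½[f(8) + f(29)] = ½[32768.0 + 2.05111e+07] = 1.02720e+07.
Integral + boundary = 1.09365e+08.
k=1: B_{2}/(2)! × [f^{(1)}(29) − f^{(1)}(8)] = 1/12 × (3.53640e+06 − 20480.0) = 292994.
After k=1: 1.09658e+08.
k=2: B_{4}/(4)! × [f^{(3)}(29) − f^{(3)}(8)] = −1/720 × (50460.0 − 3840.00) = -64.7500.
After k=2: 1.09658e+08.
k=3: B_{6}/(6)! × [f^{(5)}(29) − f^{(5)}(8)] = 1/30240 × (120.000 − 120.000) = 0.00000.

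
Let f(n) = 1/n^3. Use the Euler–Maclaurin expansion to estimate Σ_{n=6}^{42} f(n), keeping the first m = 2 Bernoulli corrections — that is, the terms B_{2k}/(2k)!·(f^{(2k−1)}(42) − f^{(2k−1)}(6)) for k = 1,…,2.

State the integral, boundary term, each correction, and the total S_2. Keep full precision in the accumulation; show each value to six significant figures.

∫_6^42 1/x^3 dx evaluates to 0.0136054.
Endpoint term: (f(6) + f(42))/2 = (0.00462963 + 1.34975e-05)/2 = 0.00232156.
Integral + boundary = 0.0159270.
k=1: B_{2}/(2)! × [f^{(1)}(42) − f^{(1)}(6)] = 1/12 × (-9.64104e-07 − (-0.00231481)) = 0.000192821.
Partial sum through k=1: 0.0161198.
k=2: B_{4}/(4)! × [f^{(3)}(42) − f^{(3)}(6)] = −1/720 × (-1.09309e-08 − (-0.00128601)) = -1.78611e-06.

S_2 ≈ 0.0161180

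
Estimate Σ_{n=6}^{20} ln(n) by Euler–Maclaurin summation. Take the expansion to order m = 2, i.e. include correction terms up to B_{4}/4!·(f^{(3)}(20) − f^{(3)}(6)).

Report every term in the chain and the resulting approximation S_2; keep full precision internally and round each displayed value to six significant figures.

S_2 ≈ 37.5481

Integral: ∫_6^20 ln(x) dx = 35.1641.
Endpoint term: (f(6) + f(20))/2 = (1.79176 + 2.99573)/2 = 2.39375.
Running total after boundary: 37.5578.
Order-1 term: 1/12 · (0.0500000 − 0.166667) = -0.00972222.
Running total after k=1: 37.5481.
Order-2 term: −1/720 · (0.000250000 − 0.00925926) = 1.25129e-05.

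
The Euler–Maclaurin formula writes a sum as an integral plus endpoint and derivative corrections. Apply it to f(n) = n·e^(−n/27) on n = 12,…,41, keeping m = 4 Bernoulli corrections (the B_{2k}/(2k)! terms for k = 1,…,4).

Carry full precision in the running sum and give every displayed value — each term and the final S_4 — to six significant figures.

The integral term ∫_12^41 x·e^(−x/27) dx = 273.013.
Endpoint term: (f(12) + f(41))/2 = (7.69416 + 8.98048)/2 = 8.33732.
Running total after boundary: 281.350.
Correction k=1: B_{2}/2! · (f^{(1)}(41) − f^{(1)}(12)) = 1/12 · (-0.113574 − 0.356211) = -0.0391488.
Partial sum through k=1: 281.311.
Correction k=2: B_{4}/4! · (f^{(3)}(41) − f^{(3)}(12)) = −1/720 · (0.000445128 − 0.00224770) = 2.50357e-06.
Partial sum through k=2: 281.311.
Correction k=3: B_{6}/6! · (f^{(5)}(41) − f^{(5)}(12)) = 1/30240 · (1.43491e-06 − 5.49625e-06) = -1.34304e-10.
Partial sum through k=3: 281.311.
Correction k=4: B_{8}/8! · (f^{(7)}(41) − f^{(7)}(12)) = −1/1209600 · (3.09907e-09 − 1.08494e-08) = 6.40738e-15.

S_4 ≈ 281.311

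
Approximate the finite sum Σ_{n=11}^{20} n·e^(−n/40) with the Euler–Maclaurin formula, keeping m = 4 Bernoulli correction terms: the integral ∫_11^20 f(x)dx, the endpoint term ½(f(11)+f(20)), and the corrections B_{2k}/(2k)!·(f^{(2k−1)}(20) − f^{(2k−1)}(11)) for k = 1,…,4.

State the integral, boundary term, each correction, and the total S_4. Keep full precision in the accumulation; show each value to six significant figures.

S_4 ≈ 104.076

The integral term ∫_11^20 x·e^(−x/40) dx = 93.8535.
Endpoint term: (f(11) + f(20))/2 = (8.35529 + 12.1306)/2 = 10.2430.
So far: 104.097.
Order-1 term: 1/12 · (0.303265 − 0.550690) = -0.0206187.
After k=1: 104.076.
Order-2 term: −1/720 · (0.000947704 − 0.00129365) = 4.80475e-07.
After k=2: 104.076.
Order-3 term: 1/30240 · (1.06617e-06 − 1.40194e-06) = -1.11038e-11.
After k=3: 104.076.
Order-4 term: −1/1209600 · (9.62512e-10 − 1.24710e-09) = 2.35275e-16.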